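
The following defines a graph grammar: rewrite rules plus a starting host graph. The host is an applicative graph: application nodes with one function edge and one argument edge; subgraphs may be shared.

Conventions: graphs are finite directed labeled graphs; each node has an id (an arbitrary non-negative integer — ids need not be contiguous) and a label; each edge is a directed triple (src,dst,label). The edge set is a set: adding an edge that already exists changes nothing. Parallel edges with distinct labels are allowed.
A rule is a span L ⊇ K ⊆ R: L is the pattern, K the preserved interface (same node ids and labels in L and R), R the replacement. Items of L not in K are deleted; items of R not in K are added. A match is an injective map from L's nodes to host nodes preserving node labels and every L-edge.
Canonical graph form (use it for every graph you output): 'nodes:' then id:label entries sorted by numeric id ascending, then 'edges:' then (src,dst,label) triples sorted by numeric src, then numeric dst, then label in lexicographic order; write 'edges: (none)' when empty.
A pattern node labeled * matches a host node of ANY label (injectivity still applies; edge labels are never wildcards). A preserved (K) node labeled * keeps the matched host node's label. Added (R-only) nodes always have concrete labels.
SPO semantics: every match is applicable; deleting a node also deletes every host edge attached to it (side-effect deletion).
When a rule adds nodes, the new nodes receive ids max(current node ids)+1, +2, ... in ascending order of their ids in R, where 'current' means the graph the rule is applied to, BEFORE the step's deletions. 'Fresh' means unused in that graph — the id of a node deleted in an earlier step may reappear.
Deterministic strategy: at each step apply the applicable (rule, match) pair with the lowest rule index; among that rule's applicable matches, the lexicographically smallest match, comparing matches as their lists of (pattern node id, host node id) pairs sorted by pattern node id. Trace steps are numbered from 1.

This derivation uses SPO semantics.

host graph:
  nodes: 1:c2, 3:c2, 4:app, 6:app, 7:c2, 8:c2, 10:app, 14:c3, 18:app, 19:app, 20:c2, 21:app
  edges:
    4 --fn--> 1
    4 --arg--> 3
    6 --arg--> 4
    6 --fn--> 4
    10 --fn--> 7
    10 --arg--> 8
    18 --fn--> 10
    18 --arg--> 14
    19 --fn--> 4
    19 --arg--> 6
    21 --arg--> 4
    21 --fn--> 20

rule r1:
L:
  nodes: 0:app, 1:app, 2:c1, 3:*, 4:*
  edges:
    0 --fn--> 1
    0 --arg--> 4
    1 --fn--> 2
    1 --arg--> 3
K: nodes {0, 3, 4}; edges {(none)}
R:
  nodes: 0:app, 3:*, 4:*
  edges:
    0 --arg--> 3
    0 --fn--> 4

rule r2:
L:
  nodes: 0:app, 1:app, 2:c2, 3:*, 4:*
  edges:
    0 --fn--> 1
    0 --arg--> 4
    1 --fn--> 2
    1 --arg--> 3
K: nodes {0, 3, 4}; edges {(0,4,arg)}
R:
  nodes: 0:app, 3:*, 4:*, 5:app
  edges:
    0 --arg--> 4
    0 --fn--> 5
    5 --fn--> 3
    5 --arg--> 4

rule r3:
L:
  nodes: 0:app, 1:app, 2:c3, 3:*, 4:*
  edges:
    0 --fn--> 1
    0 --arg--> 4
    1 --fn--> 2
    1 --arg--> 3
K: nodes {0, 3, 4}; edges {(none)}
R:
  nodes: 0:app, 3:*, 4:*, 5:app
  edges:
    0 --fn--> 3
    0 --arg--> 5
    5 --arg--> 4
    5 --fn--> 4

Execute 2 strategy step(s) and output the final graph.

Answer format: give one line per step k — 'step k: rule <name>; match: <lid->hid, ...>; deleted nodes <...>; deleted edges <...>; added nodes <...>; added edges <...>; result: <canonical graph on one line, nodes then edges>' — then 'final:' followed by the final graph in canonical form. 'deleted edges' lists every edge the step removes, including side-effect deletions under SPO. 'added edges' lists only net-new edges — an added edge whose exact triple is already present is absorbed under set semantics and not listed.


step 1: rule r2; match: 0->18, 1->10, 2->7, 3->8, 4->14; deleted nodes 7, 10; deleted edges (10,7,fn); (10,8,arg); (18,10,fn); added nodes 22; added edges (18,22,fn); (22,8,fn); (22,14,arg); result: nodes: 1:c2, 3:c2, 4:app, 6:app, 8:c2, 14:c3, 18:app, 19:app, 20:c2, 21:app, 22:app edges: (4,1,fn); (4,3,arg); (6,4,arg); (6,4,fn); (18,14,arg); (18,22,fn); (19,4,fn); (19,6,arg); (21,4,arg); (21,20,fn); (22,8,fn); (22,14,arg)
step 2: rule r2; match: 0->19, 1->4, 2->1, 3->3, 4->6; deleted nodes 1, 4; deleted edges (4,1,fn); (4,3,arg); (6,4,arg); (6,4,fn); (19,4,fn); (21,4,arg); added nodes 23; added edges (19,23,fn); (23,3,fn); (23,6,arg); result: nodes: 3:c2, 6:app, 8:c2, 14:c3, 18:app, 19:app, 20:c2, 21:app, 22:app, 23:app edges: (18,14,arg); (18,22,fn); (19,6,arg); (19,23,fn); (21,20,fn); (22,8,fn); (22,14,arg); (23,3,fn); (23,6,arg)
final:
nodes: 3:c2, 6:app, 8:c2, 14:c3, 18:app, 19:app, 20:c2, 21:app, 22:app, 23:app
edges: (18,14,arg); (18,22,fn); (19,6,arg); (19,23,fn); (21,20,fn); (22,8,fn); (22,14,arg); (23,3,fn); (23,6,arg)


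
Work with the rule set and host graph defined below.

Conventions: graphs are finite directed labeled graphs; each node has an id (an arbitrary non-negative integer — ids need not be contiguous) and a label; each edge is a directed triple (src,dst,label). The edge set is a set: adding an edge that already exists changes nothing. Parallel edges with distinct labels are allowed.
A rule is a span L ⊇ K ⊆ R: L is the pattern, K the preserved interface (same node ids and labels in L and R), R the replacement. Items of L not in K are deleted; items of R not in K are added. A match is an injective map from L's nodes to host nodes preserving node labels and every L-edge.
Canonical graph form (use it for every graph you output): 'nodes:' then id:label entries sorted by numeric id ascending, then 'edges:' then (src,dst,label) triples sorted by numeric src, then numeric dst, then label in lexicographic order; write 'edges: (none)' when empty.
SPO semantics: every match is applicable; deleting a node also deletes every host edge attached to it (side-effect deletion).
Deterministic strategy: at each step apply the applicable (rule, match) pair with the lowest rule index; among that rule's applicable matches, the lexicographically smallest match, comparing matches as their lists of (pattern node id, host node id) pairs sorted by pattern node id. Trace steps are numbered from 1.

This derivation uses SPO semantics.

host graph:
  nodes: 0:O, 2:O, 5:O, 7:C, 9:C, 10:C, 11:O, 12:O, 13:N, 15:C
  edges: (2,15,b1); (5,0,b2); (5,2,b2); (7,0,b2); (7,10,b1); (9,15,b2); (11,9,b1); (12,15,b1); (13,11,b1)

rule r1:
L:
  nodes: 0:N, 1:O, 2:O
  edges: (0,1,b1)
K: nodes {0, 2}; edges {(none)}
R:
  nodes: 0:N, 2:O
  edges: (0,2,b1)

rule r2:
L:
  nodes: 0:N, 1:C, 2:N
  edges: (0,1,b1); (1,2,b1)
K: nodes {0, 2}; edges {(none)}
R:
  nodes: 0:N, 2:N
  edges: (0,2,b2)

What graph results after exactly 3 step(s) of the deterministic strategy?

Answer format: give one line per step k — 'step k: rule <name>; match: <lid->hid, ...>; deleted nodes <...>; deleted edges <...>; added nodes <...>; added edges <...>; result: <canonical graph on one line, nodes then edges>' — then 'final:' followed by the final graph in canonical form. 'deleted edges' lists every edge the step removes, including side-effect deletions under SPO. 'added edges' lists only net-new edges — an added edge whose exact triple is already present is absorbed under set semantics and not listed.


step 1: rule r1; match: 0->13, 1->11, 2->0; deleted nodes 11; deleted edges (11,9,b1); (13,11,b1); added nodes (none); added edges (13,0,b1); result: nodes: 0:O, 2:O, 5:O, 7:C, 9:C, 10:C, 12:O, 13:N, 15:C edges: (2,15,b1); (5,0,b2); (5,2,b2); (7,0,b2); (7,10,b1); (9,15,b2); (12,15,b1); (13,0,b1)
step 2: rule r1; match: 0->13, 1->0, 2->2; deleted nodes 0; deleted edges (5,0,b2); (7,0,b2); (13,0,b1); added nodes (none); added edges (13,2,b1); result: nodes: 2:O, 5:O, 7:C, 9:C, 10:C, 12:O, 13:N, 15:C edges: (2,15,b1); (5,2,b2); (7,10,b1); (9,15,b2); (12,15,b1); (13,2,b1)
step 3: rule r1; match: 0->13, 1->2, 2->5; deleted nodes 2; deleted edges (2,15,b1); (5,2,b2); (13,2,b1); added nodes (none); added edges (13,5,b1); result: nodes: 5:O, 7:C, 9:C, 10:C, 12:O, 13:N, 15:C edges: (7,10,b1); (9,15,b2); (12,15,b1); (13,5,b1)
final:
nodes: 5:O, 7:C, 9:C, 10:C, 12:O, 13:N, 15:C
edges: (7,10,b1); (9,15,b2); (12,15,b1); (13,5,b1)


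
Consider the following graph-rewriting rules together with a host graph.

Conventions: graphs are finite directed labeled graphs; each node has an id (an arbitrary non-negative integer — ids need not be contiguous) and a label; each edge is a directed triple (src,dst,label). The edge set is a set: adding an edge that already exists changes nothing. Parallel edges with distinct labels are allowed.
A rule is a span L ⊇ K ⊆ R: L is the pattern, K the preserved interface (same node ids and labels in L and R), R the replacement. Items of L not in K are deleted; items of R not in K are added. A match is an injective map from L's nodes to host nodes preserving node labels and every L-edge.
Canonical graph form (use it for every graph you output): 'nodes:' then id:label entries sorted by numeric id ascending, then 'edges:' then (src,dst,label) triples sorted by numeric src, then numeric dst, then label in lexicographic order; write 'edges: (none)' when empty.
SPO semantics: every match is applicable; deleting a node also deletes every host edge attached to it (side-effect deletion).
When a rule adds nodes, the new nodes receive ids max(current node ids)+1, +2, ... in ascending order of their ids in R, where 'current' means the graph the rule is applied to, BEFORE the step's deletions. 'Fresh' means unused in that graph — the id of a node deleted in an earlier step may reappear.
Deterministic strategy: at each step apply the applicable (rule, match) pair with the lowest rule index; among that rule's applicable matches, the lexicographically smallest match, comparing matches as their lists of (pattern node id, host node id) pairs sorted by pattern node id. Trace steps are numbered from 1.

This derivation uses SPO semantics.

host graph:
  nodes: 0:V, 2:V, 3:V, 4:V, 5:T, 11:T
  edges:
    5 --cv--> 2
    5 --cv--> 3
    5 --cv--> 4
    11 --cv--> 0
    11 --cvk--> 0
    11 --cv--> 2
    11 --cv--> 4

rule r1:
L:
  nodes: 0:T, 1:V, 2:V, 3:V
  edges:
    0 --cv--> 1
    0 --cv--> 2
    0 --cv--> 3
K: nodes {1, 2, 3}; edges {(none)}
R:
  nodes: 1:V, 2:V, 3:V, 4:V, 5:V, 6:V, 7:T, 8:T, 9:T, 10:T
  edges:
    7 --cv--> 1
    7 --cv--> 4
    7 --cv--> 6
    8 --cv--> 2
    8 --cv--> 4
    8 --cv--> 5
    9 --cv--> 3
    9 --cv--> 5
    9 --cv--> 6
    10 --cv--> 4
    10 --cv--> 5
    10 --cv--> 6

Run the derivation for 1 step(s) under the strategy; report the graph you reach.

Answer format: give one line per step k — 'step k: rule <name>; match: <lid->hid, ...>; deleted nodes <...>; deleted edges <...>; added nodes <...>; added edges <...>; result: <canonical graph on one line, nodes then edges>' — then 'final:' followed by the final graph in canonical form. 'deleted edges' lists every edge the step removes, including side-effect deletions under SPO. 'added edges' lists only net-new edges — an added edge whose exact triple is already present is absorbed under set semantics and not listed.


step 1: rule r1; match: 0->5, 1->2, 2->3, 3->4; deleted nodes 5; deleted edges (5,2,cv); (5,3,cv); (5,4,cv); added nodes 12, 13, 14, 15, 16, 17, 18; added edges (15,2,cv); (15,12,cv); (15,14,cv); (16,3,cv); (16,12,cv); (16,13,cv); (17,4,cv); (17,13,cv); (17,14,cv); (18,12,cv); (18,13,cv); (18,14,cv); result: nodes: 0:V, 2:V, 3:V, 4:V, 11:T, 12:V, 13:V, 14:V, 15:T, 16:T, 17:T, 18:T edges: (11,0,cv); (11,0,cvk); (11,2,cv); (11,4,cv); (15,2,cv); (15,12,cv); (15,14,cv); (16,3,cv); (16,12,cv); (16,13,cv); (17,4,cv); (17,13,cv); (17,14,cv); (18,12,cv); (18,13,cv); (18,14,cv)
final:
nodes: 0:V, 2:V, 3:V, 4:V, 11:T, 12:V, 13:V, 14:V, 15:T, 16:T, 17:T, 18:T
edges: (11,0,cv); (11,0,cvk); (11,2,cv); (11,4,cv); (15,2,cv); (15,12,cv); (15,14,cv); (16,3,cv); (16,12,cv); (16,13,cv); (17,4,cv); (17,13,cv); (17,14,cv); (18,12,cv); (18,13,cv); (18,14,cv)


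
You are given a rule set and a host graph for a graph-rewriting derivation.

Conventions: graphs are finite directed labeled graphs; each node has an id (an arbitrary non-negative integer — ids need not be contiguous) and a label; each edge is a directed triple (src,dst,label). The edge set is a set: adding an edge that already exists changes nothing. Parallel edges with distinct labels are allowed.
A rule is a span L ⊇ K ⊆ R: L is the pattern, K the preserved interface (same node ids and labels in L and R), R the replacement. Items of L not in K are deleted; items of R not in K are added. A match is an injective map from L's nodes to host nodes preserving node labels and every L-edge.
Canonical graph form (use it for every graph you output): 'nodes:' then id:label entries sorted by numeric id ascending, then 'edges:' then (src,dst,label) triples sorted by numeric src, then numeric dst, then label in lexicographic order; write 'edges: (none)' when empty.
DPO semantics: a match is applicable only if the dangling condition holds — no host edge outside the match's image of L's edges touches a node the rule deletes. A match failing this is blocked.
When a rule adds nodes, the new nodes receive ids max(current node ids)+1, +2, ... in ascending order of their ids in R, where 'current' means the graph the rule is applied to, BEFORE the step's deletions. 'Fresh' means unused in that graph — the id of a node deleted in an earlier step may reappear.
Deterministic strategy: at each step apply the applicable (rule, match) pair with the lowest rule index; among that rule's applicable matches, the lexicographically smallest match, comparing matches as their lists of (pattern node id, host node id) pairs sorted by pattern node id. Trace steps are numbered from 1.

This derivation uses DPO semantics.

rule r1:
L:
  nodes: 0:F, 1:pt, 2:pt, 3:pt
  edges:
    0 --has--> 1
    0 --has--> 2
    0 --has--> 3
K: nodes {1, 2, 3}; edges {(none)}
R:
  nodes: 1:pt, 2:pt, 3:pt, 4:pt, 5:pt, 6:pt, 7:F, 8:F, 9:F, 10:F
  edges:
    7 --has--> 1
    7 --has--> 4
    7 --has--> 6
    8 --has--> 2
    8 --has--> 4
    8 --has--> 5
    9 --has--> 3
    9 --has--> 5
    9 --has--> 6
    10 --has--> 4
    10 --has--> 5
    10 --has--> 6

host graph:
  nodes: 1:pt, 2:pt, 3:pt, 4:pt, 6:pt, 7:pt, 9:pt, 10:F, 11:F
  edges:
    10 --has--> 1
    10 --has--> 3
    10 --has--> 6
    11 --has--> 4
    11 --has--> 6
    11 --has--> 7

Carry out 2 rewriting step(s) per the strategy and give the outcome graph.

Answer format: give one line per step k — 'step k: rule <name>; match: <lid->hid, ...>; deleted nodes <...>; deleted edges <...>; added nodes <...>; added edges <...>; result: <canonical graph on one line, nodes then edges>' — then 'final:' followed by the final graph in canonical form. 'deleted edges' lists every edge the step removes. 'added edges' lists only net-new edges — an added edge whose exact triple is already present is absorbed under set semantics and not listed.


step 1: rule r1; match: 0->10, 1->1, 2->3, 3->6; deleted nodes 10; deleted edges (10,1,has); (10,3,has); (10,6,has); added nodes 12, 13, 14, 15, 16, 17, 18; added edges (15,1,has); (15,12,has); (15,14,has); (16,3,has); (16,12,has); (16,13,has); (17,6,has); (17,13,has); (17,14,has); (18,12,has); (18,13,has); (18,14,has); result: nodes: 1:pt, 2:pt, 3:pt, 4:pt, 6:pt, 7:pt, 9:pt, 11:F, 12:pt, 13:pt, 14:pt, 15:F, 16:F, 17:F, 18:F edges: (11,4,has); (11,6,has); (11,7,has); (15,1,has); (15,12,has); (15,14,has); (16,3,has); (16,12,has); (16,13,has); (17,6,has); (17,13,has); (17,14,has); (18,12,has); (18,13,has); (18,14,has)
step 2: rule r1; match: 0->11, 1->4, 2->6, 3->7; deleted nodes 11; deleted edges (11,4,has); (11,6,has); (11,7,has); added nodes 19, 20, 21, 22, 23, 24, 25; added edges (22,4,has); (22,19,has); (22,21,has); (23,6,has); (23,19,has); (23,20,has); (24,7,has); (24,20,has); (24,21,has); (25,19,has); (25,20,has); (25,21,has); result: nodes: 1:pt, 2:pt, 3:pt, 4:pt, 6:pt, 7:pt, 9:pt, 12:pt, 13:pt, 14:pt, 15:F, 16:F, 17:F, 18:F, 19:pt, 20:pt, 21:pt, 22:F, 23:F, 24:F, 25:F edges: (15,1,has); (15,12,has); (15,14,has); (16,3,has); (16,12,has); (16,13,has); (17,6,has); (17,13,has); (17,14,has); (18,12,has); (18,13,has); (18,14,has); (22,4,has); (22,19,has); (22,21,has); (23,6,has); (23,19,has); (23,20,has); (24,7,has); (24,20,has); (24,21,has); (25,19,has); (25,20,has); (25,21,has)
final:
nodes: 1:pt, 2:pt, 3:pt, 4:pt, 6:pt, 7:pt, 9:pt, 12:pt, 13:pt, 14:pt, 15:F, 16:F, 17:F, 18:F, 19:pt, 20:pt, 21:pt, 22:F, 23:F, 24:F, 25:F
edges: (15,1,has); (15,12,has); (15,14,has); (16,3,has); (16,12,has); (16,13,has); (17,6,has); (17,13,has); (17,14,has); (18,12,has); (18,13,has); (18,14,has); (22,4,has); (22,19,has); (22,21,has); (23,6,has); (23,19,has); (23,20,has); (24,7,has); (24,20,has); (24,21,has); (25,19,has); (25,20,has); (25,21,has)


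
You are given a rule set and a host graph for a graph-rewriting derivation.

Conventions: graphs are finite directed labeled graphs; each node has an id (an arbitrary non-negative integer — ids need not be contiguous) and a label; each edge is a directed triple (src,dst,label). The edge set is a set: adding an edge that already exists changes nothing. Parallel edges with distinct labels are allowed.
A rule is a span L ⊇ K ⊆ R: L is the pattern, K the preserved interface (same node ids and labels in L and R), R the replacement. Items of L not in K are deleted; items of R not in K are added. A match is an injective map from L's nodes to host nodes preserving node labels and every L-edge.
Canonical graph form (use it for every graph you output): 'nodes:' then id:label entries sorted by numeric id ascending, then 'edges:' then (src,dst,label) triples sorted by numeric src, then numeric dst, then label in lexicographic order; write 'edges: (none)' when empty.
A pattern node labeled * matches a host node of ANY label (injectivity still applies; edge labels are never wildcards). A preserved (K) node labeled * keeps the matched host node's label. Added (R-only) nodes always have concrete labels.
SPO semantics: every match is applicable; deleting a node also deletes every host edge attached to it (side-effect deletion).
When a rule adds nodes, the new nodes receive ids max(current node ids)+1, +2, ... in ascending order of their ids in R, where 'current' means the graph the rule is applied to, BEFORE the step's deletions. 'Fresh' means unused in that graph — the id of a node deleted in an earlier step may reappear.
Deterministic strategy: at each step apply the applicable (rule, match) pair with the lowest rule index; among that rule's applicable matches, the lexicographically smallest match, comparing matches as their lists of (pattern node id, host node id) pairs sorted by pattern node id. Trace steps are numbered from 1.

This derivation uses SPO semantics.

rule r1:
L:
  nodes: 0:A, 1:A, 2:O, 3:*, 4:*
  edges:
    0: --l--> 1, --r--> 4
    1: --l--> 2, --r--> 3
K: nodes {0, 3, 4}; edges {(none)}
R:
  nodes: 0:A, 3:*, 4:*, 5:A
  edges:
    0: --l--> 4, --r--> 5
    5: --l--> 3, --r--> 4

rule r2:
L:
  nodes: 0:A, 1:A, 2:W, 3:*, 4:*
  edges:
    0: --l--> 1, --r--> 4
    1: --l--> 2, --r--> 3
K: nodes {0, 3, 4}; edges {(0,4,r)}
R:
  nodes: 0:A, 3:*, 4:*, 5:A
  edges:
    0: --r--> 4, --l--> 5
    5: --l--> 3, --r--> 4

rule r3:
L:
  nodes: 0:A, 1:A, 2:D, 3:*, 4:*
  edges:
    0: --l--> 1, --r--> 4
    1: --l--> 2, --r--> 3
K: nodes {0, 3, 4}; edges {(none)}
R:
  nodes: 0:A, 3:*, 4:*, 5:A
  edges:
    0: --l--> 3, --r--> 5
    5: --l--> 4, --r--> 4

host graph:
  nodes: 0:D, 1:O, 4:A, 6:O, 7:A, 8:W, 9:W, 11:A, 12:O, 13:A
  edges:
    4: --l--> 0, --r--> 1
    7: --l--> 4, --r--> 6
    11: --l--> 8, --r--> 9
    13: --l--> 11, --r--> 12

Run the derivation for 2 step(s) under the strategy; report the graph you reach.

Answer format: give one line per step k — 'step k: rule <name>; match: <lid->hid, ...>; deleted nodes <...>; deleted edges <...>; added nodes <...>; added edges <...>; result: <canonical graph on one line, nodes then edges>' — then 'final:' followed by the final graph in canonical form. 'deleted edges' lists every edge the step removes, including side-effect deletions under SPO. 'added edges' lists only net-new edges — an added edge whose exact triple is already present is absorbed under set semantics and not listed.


step 1: rule r2; match: 0->13, 1->11, 2->8, 3->9, 4->12; deleted nodes 8, 11; deleted edges (11,8,l); (11,9,r); (13,11,l); added nodes 14; added edges (13,14,l); (14,9,l); (14,12,r); result: nodes: 0:D, 1:O, 4:A, 6:O, 7:A, 9:W, 12:O, 13:A, 14:A edges: (4,0,l); (4,1,r); (7,4,l); (7,6,r); (13,12,r); (13,14,l); (14,9,l); (14,12,r)
step 2: rule r3; match: 0->7, 1->4, 2->0, 3->1, 4->6; deleted nodes 0, 4; deleted edges (4,0,l); (4,1,r); (7,4,l); (7,6,r); added nodes 15; added edges (7,1,l); (7,15,r); (15,6,l); (15,6,r); result: nodes: 1:O, 6:O, 7:A, 9:W, 12:O, 13:A, 14:A, 15:A edges: (7,1,l); (7,15,r); (13,12,r); (13,14,l); (14,9,l); (14,12,r); (15,6,l); (15,6,r)
final:
nodes: 1:O, 6:O, 7:A, 9:W, 12:O, 13:A, 14:A, 15:A
edges: (7,1,l); (7,15,r); (13,12,r); (13,14,l); (14,9,l); (14,12,r); (15,6,l); (15,6,r)


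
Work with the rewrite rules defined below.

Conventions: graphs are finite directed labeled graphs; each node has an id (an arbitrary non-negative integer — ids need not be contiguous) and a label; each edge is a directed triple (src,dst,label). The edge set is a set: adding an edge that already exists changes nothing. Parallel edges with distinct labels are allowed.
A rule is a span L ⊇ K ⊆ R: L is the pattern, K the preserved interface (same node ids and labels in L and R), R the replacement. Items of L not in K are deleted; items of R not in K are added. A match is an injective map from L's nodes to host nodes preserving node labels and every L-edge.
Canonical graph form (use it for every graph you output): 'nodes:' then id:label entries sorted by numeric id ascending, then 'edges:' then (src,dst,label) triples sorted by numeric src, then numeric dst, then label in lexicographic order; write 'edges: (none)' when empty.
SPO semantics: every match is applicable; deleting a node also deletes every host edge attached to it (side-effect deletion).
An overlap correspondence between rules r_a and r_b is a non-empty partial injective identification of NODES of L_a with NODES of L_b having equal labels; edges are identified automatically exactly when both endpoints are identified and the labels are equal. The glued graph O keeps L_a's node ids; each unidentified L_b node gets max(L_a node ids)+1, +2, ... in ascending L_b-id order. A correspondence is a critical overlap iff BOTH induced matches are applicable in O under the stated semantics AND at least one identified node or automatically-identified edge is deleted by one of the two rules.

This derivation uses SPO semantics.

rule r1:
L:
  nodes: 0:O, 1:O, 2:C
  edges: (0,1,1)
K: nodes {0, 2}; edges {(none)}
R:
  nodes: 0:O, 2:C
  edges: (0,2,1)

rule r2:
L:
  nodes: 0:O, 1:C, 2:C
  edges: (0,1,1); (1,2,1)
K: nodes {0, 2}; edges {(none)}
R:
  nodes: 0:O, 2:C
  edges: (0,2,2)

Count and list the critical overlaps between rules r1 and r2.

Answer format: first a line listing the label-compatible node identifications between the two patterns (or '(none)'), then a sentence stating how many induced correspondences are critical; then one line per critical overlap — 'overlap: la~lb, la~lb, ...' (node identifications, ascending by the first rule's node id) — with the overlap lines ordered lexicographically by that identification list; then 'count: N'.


label-compatible node identifications between L(r1) and L(r2): 0~0, 1~0, 2~1, 2~2
5 of the induced correspondences are critical overlaps of r1 and r2.
overlap: 0~0, 2~1
overlap: 1~0
overlap: 1~0, 2~1
overlap: 1~0, 2~2
overlap: 2~1
count: 5


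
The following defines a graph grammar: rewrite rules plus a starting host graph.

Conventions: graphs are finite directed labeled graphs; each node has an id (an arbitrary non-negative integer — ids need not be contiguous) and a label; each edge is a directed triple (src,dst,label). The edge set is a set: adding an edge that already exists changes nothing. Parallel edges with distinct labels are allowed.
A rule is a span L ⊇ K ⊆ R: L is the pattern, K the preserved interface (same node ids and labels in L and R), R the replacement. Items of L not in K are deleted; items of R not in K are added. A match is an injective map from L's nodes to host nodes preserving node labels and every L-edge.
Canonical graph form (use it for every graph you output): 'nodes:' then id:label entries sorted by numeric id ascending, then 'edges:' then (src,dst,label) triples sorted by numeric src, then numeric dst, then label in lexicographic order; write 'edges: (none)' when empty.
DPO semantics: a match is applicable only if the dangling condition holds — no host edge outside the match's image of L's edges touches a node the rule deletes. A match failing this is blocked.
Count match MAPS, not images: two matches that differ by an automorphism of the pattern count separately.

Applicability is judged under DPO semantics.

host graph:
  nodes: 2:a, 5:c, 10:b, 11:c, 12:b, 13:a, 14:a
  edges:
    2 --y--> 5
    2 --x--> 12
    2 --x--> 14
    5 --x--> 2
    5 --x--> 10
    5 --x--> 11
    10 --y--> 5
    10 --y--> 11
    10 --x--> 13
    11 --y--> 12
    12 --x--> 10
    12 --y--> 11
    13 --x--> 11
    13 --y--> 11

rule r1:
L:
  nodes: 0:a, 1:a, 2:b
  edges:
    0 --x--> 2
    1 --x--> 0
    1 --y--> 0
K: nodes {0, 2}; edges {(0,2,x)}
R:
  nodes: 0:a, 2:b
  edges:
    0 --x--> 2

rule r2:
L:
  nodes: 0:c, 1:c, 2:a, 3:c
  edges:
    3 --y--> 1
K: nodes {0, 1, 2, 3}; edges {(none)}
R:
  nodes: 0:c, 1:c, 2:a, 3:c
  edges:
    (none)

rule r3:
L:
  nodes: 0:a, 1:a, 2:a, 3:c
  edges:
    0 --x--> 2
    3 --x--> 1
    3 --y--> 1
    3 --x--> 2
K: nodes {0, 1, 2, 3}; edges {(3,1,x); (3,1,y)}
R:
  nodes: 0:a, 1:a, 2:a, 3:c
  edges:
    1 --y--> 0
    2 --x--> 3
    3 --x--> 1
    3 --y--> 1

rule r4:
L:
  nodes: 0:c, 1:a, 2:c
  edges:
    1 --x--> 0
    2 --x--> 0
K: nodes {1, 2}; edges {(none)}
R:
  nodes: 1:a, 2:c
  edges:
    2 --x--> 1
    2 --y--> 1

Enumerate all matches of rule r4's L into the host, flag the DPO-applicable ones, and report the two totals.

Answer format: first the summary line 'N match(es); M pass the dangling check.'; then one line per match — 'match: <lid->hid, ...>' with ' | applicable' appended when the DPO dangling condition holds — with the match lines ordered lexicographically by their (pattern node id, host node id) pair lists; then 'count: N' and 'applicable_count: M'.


1 match(es); 0 pass the dangling check.
match: 0->11, 1->13, 2->5
count: 1
applicable_count: 0


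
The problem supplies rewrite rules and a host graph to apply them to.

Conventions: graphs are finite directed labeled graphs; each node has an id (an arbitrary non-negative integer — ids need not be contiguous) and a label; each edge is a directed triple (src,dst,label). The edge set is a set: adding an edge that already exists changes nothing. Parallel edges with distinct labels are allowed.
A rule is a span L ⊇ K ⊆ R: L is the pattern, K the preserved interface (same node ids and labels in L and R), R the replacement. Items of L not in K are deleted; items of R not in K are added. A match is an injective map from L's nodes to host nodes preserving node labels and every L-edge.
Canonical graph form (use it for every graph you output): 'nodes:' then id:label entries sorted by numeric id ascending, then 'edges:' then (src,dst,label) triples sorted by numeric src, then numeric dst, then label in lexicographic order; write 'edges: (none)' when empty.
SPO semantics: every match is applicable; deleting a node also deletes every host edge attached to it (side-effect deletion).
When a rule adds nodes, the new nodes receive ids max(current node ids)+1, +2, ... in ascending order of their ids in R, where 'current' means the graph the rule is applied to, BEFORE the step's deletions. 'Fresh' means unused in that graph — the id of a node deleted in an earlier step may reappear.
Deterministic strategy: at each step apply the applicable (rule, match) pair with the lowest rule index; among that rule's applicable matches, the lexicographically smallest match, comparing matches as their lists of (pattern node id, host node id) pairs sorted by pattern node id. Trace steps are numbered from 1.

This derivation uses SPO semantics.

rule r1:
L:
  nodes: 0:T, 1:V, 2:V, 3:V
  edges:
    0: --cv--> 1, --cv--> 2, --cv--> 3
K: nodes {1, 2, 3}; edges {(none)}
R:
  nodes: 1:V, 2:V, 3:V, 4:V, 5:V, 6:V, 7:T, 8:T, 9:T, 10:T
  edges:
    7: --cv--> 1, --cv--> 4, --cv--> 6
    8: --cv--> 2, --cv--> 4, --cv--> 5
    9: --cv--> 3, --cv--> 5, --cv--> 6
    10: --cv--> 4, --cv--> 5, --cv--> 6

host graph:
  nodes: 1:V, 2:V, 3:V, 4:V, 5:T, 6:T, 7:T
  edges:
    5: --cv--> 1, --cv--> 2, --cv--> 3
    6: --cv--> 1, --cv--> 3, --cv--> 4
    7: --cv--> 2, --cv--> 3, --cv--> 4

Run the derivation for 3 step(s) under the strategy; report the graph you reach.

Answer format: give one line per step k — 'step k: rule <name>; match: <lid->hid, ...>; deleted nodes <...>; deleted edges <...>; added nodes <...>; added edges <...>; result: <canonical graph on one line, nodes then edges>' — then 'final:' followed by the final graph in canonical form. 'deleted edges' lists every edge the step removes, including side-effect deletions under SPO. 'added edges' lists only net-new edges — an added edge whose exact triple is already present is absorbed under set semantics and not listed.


step 1: rule r1; match: 0->5, 1->1, 2->2, 3->3; deleted nodes 5; deleted edges (5,1,cv); (5,2,cv); (5,3,cv); added nodes 8, 9, 10, 11, 12, 13, 14; added edges (11,1,cv); (11,8,cv); (11,10,cv); (12,2,cv); (12,8,cv); (12,9,cv); (13,3,cv); (13,9,cv); (13,10,cv); (14,8,cv); (14,9,cv); (14,10,cv); result: nodes: 1:V, 2:V, 3:V, 4:V, 6:T, 7:T, 8:V, 9:V, 10:V, 11:T, 12:T, 13:T, 14:T edges: (6,1,cv); (6,3,cv); (6,4,cv); (7,2,cv); (7,3,cv); (7,4,cv); (11,1,cv); (11,8,cv); (11,10,cv); (12,2,cv); (12,8,cv); (12,9,cv); (13,3,cv); (13,9,cv); (13,10,cv); (14,8,cv); (14,9,cv); (14,10,cv)
step 2: rule r1; match: 0->6, 1->1, 2->3, 3->4; deleted nodes 6; deleted edges (6,1,cv); (6,3,cv); (6,4,cv); added nodes 15, 16, 17, 18, 19, 20, 21; added edges (18,1,cv); (18,15,cv); (18,17,cv); (19,3,cv); (19,15,cv); (19,16,cv); (20,4,cv); (20,16,cv); (20,17,cv); (21,15,cv); (21,16,cv); (21,17,cv); result: nodes: 1:V, 2:V, 3:V, 4:V, 7:T, 8:V, 9:V, 10:V, 11:T, 12:T, 13:T, 14:T, 15:V, 16:V, 17:V, 18:T, 19:T, 20:T, 21:T edges: (7,2,cv); (7,3,cv); (7,4,cv); (11,1,cv); (11,8,cv); (11,10,cv); (12,2,cv); (12,8,cv); (12,9,cv); (13,3,cv); (13,9,cv); (13,10,cv); (14,8,cv); (14,9,cv); (14,10,cv); (18,1,cv); (18,15,cv); (18,17,cv); (19,3,cv); (19,15,cv); (19,16,cv); (20,4,cv); (20,16,cv); (20,17,cv); (21,15,cv); (21,16,cv); (21,17,cv)
step 3: rule r1; match: 0->7, 1->2, 2->3, 3->4; deleted nodes 7; deleted edges (7,2,cv); (7,3,cv); (7,4,cv); added nodes 22, 23, 24, 25, 26, 27, 28; added edges (25,2,cv); (25,22,cv); (25,24,cv); (26,3,cv); (26,22,cv); (26,23,cv); (27,4,cv); (27,23,cv); (27,24,cv); (28,22,cv); (28,23,cv); (28,24,cv); result: nodes: 1:V, 2:V, 3:V, 4:V, 8:V, 9:V, 10:V, 11:T, 12:T, 13:T, 14:T, 15:V, 16:V, 17:V, 18:T, 19:T, 20:T, 21:T, 22:V, 23:V, 24:V, 25:T, 26:T, 27:T, 28:T edges: (11,1,cv); (11,8,cv); (11,10,cv); (12,2,cv); (12,8,cv); (12,9,cv); (13,3,cv); (13,9,cv); (13,10,cv); (14,8,cv); (14,9,cv); (14,10,cv); (18,1,cv); (18,15,cv); (18,17,cv); (19,3,cv); (19,15,cv); (19,16,cv); (20,4,cv); (20,16,cv); (20,17,cv); (21,15,cv); (21,16,cv); (21,17,cv); (25,2,cv); (25,22,cv); (25,24,cv); (26,3,cv); (26,22,cv); (26,23,cv); (27,4,cv); (27,23,cv); (27,24,cv); (28,22,cv); (28,23,cv); (28,24,cv)
final:
nodes: 1:V, 2:V, 3:V, 4:V, 8:V, 9:V, 10:V, 11:T, 12:T, 13:T, 14:T, 15:V, 16:V, 17:V, 18:T, 19:T, 20:T, 21:T, 22:V, 23:V, 24:V, 25:T, 26:T, 27:T, 28:T
edges: (11,1,cv); (11,8,cv); (11,10,cv); (12,2,cv); (12,8,cv); (12,9,cv); (13,3,cv); (13,9,cv); (13,10,cv); (14,8,cv); (14,9,cv); (14,10,cv); (18,1,cv); (18,15,cv); (18,17,cv); (19,3,cv); (19,15,cv); (19,16,cv); (20,4,cv); (20,16,cv); (20,17,cv); (21,15,cv); (21,16,cv); (21,17,cv); (25,2,cv); (25,22,cv); (25,24,cv); (26,3,cv); (26,22,cv); (26,23,cv); (27,4,cv); (27,23,cv); (27,24,cv); (28,22,cv); (28,23,cv); (28,24,cv)


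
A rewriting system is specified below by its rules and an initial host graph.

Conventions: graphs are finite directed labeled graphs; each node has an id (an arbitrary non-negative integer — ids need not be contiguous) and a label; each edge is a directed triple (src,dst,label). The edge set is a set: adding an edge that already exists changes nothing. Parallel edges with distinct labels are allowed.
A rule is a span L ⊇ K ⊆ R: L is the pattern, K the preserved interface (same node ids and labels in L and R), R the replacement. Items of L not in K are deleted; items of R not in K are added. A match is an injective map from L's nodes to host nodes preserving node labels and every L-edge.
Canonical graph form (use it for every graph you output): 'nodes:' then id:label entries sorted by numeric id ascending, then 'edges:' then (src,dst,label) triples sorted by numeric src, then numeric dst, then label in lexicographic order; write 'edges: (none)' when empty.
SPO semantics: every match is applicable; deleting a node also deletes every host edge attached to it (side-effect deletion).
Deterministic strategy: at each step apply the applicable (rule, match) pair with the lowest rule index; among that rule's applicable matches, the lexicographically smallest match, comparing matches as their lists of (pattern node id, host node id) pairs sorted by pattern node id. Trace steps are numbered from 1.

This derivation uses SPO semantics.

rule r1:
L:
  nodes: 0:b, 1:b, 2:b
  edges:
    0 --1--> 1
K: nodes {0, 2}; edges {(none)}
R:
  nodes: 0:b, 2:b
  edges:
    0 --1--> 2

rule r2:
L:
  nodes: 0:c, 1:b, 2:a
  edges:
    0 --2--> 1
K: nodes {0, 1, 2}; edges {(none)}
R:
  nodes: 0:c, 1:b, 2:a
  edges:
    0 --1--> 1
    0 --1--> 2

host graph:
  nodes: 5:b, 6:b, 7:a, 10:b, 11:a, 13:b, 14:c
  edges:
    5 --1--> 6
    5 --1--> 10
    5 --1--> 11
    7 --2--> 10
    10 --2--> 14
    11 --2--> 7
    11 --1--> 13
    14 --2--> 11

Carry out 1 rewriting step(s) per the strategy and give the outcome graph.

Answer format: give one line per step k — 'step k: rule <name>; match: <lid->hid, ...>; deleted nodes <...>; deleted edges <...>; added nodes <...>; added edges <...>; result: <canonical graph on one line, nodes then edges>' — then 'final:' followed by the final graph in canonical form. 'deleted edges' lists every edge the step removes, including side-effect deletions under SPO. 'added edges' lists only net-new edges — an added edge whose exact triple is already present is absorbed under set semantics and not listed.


step 1: rule r1; match: 0->5, 1->6, 2->10; deleted nodes 6; deleted edges (5,6,1); added nodes (none); added edges (none); result: nodes: 5:b, 7:a, 10:b, 11:a, 13:b, 14:c edges: (5,10,1); (5,11,1); (7,10,2); (10,14,2); (11,7,2); (11,13,1); (14,11,2)
final:
nodes: 5:b, 7:a, 10:b, 11:a, 13:b, 14:c
edges: (5,10,1); (5,11,1); (7,10,2); (10,14,2); (11,7,2); (11,13,1); (14,11,2)


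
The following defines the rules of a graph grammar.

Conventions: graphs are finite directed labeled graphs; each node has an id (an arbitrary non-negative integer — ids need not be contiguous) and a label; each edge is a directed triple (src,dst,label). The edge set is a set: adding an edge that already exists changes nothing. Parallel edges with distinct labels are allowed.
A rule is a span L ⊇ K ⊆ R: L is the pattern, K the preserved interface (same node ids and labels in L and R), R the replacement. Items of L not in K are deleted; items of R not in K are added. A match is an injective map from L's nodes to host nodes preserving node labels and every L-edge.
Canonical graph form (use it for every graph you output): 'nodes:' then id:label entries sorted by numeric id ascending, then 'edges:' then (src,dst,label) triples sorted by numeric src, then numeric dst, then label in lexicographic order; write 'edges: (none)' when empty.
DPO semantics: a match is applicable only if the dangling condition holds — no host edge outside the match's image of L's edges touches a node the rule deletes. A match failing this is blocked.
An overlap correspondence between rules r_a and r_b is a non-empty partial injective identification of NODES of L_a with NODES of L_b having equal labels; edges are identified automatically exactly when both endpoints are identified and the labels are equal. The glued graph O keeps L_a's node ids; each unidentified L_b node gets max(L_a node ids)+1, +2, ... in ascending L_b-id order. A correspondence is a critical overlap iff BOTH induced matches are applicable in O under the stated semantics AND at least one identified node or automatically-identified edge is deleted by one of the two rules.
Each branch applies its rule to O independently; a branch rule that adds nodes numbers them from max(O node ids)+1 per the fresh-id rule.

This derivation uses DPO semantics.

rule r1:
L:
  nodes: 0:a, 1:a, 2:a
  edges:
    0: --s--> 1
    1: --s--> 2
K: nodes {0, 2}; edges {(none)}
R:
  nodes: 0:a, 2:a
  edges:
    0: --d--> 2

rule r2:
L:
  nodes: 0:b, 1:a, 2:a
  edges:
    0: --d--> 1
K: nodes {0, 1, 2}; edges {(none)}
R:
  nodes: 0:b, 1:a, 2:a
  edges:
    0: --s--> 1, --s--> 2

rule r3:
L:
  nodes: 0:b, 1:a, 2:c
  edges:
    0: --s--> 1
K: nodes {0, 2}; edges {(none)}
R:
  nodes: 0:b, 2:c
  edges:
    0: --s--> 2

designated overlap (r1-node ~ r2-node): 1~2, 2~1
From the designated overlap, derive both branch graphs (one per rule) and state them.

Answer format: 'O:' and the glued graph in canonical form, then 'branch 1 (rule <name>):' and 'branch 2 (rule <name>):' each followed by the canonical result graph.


O:
nodes: 0:a, 1:a, 2:a, 3:b
edges: (0,1,s); (1,2,s); (3,2,d)
branch 1 (rule r1):
nodes: 0:a, 2:a, 3:b
edges: (0,2,d); (3,2,d)
branch 2 (rule r2):
nodes: 0:a, 1:a, 2:a, 3:b
edges: (0,1,s); (1,2,s); (3,1,s); (3,2,s)


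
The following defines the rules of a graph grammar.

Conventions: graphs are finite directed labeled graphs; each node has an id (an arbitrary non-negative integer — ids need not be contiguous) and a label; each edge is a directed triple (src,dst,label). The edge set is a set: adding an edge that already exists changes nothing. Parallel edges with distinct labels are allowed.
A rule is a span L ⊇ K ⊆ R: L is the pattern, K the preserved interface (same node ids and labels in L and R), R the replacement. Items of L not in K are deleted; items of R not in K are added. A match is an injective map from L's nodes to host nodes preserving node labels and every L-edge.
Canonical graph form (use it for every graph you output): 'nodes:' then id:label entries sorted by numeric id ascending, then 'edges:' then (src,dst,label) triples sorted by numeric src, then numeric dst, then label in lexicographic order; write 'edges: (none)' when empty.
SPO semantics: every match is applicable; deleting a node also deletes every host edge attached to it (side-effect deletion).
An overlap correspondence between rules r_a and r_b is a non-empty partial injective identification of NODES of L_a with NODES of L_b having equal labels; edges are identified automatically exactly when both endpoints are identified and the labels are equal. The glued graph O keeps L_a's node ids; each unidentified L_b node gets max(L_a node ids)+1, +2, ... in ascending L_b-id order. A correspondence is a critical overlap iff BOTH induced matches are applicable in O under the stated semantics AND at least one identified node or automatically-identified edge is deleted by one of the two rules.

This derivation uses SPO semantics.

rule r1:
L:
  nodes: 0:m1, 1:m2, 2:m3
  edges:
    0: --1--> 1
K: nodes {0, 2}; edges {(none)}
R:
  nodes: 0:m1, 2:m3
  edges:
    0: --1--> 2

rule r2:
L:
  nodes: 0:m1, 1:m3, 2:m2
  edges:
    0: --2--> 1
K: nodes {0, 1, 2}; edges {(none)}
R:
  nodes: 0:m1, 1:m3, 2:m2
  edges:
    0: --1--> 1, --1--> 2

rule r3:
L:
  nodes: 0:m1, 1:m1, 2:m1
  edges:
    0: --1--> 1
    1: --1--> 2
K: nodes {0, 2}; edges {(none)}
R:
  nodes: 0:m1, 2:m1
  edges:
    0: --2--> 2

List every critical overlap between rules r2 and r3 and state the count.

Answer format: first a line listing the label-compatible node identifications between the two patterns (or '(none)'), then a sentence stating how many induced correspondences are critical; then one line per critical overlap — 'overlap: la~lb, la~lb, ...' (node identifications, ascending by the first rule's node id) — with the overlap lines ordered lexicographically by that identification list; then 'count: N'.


label-compatible node identifications between L(r2) and L(r3): 0~0, 0~1, 0~2
1 of the induced correspondences is a critical overlap of r2 and r3.
overlap: 0~1
count: 1
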